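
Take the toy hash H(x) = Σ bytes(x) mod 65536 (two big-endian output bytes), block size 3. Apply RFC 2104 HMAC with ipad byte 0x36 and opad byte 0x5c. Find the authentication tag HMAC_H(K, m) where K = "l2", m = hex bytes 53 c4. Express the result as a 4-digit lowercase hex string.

Key "l2" = 6c 32 is 2 bytes ≤ B = 3; zero-pad to 3 bytes: K' = 6c 32 00.
K' ⊕ ipad = 5a 04 36.  K' ⊕ opad = 30 6e 5c.
Inner input = (K'⊕ipad) ∥ m = 5a 04 36 ∥ 53 c4.
Inner hash: sum = 90+4+54+83+196 = 427 → 01 ab.
Outer input = (K'⊕opad) ∥ inner = 30 6e 5c ∥ 01 ab.
Outer hash (tag): sum = 48+110+92+1+171 = 422 → 01 a6.

01a6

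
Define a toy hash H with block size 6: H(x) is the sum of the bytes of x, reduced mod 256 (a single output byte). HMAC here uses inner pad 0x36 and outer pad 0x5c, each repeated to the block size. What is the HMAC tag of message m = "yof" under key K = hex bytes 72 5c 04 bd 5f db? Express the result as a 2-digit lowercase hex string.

Key hex bytes 72 5c 04 bd 5f db is exactly B = 6 bytes: K' = 72 5c 04 bd 5f db.
K' ⊕ ipad = 44 6a 32 8b 69 ed.  K' ⊕ opad = 2e 00 58 e1 03 87.
Inner input = (K'⊕ipad) ∥ m = 44 6a 32 8b 69 ed ∥ 79 6f 66.
Inner hash: sum = 68+106+50+139+105+237+121+111+102 = 1039; mod 256 = 15 → 0f.
Outer input = (K'⊕opad) ∥ inner = 2e 00 58 e1 03 87 ∥ 0f.
Outer hash (tag): sum = 46+0+88+225+3+135+15 = 512; mod 256 = 0 → 00.

00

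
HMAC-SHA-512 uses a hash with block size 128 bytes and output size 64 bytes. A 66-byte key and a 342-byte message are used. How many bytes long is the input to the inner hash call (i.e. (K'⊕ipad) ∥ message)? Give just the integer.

470

Key is 66 ≤ 128 bytes, zero-padded: |K'| = 128.
Inner input = (K'⊕ipad) ∥ m → 128 + 342 = 470 bytes.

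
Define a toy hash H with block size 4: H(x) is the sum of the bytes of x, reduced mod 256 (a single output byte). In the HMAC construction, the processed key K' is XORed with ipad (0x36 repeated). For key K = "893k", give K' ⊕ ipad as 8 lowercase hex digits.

Key "893k" = 38 39 33 6b is exactly B = 4 bytes: K' = 38 39 33 6b.
XOR each byte with 0x36: 38⊕36=0e, 39⊕36=0f, 33⊕36=05, 6b⊕36=5d.

0e0f055d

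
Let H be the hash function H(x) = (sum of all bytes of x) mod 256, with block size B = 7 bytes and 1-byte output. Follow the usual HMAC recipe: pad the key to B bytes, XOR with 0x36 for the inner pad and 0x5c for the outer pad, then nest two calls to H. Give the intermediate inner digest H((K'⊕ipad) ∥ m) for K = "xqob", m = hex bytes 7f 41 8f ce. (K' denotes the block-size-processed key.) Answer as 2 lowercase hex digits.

Key "xqob" = 78 71 6f 62 is 4 bytes ≤ B = 7; zero-pad to 7 bytes: K' = 78 71 6f 62 00 00 00.
K' ⊕ ipad = 4e 47 59 54 36 36 36.
Inner input = 4e 47 59 54 36 36 36 ∥ 7f 41 8f ce.
Inner hash: sum = 78+71+89+84+54+54+54+127+65+143+206 = 1025; mod 256 = 1 → 01.

01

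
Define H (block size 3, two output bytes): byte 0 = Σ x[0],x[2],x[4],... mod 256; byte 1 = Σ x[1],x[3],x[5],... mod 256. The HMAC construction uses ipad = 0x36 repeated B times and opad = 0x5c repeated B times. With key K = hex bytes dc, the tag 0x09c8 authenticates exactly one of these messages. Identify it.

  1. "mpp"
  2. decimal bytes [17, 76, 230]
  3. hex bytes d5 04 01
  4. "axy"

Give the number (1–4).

Key hex bytes dc is 1 byte ≤ B = 3; zero-pad to 3 bytes: K' = dc 00 00.
K' ⊕ ipad = ea 36 36; K' ⊕ opad = 80 5c 5c.
m1: inner = H(ea 36 36 6d 70 70) = 90 13; tag = H(80 5c 5c 90 13) = efec
m2: inner = H(ea 36 36 11 4c e6) = 6c 2d; tag = H(80 5c 5c 6c 2d) = 09c8 ← matches
m3: inner = H(ea 36 36 d5 04 01) = 24 0c; tag = H(80 5c 5c 24 0c) = e880
m4: inner = H(ea 36 36 61 78 79) = 98 10; tag = H(80 5c 5c 98 10) = ecf4

2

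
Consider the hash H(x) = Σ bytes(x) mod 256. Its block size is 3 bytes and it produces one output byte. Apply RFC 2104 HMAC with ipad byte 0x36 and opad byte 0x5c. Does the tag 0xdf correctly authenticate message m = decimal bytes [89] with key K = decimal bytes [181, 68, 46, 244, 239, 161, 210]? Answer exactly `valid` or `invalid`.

invalid

Key decimal bytes [181, 68, 46, 244, 239, 161, 210] = b5 44 2e f4 ef a1 d2 is 7 bytes > B = 3, so hash it first: H(key) = 7d, then zero-pad to 3 bytes: K' = 7d 00 00.
K' ⊕ ipad = 4b 36 36; K' ⊕ opad = 21 5c 5c.
Inner hash: sum = 75+54+54+89 = 272; mod 256 = 16 → 10.
Outer hash (recomputed tag): sum = 33+92+92+16 = 233 → e9.
Recomputed tag = e9; claimed = df → mismatch.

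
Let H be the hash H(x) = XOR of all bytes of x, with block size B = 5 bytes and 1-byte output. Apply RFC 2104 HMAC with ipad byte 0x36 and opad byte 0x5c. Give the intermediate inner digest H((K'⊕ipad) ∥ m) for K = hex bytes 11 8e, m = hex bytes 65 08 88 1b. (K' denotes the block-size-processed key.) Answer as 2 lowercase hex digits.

57

Key hex bytes 11 8e is 2 bytes ≤ B = 5; zero-pad to 5 bytes: K' = 11 8e 00 00 00.
K' ⊕ ipad = 27 b8 36 36 36.
Inner input = 27 b8 36 36 36 ∥ 65 08 88 1b.
Inner hash: XOR 27⊕b8⊕36⊕36⊕36⊕65⊕08⊕88⊕1b = 57.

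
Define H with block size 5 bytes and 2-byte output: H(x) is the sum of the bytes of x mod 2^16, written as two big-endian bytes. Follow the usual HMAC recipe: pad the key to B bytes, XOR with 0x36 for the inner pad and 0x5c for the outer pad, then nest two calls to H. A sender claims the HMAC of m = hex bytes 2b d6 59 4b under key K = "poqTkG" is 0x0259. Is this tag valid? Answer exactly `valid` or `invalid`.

Key "poqTkG" = 70 6f 71 54 6b 47 is 6 bytes > B = 5, so hash it first: H(key) = 02 56, then zero-pad to 5 bytes: K' = 02 56 00 00 00.
K' ⊕ ipad = 34 60 36 36 36; K' ⊕ opad = 5e 0a 5c 5c 5c.
Inner hash: sum = 52+96+54+54+54+43+214+89+75 = 731 → 02 db.
Outer hash (recomputed tag): sum = 94+10+92+92+92+2+219 = 601 → 02 59.
Recomputed tag = 0259; claimed = 0259 → match.

valid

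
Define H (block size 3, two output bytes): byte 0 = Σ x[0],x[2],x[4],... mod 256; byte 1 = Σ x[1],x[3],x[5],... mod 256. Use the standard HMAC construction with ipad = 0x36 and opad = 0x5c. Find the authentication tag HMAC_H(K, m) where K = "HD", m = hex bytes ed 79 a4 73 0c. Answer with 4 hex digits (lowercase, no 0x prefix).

Key "HD" = 48 44 is 2 bytes ≤ B = 3; zero-pad to 3 bytes: K' = 48 44 00.
K' ⊕ ipad = 7e 72 36.  K' ⊕ opad = 14 18 5c.
Inner input = (K'⊕ipad) ∥ m = 7e 72 36 ∥ ed 79 a4 73 0c.
Inner hash: even-index sum = 416 mod 256 = 160; odd-index sum = 527 mod 256 = 15 → a0 0f.
Outer input = (K'⊕opad) ∥ inner = 14 18 5c ∥ a0 0f.
Outer hash (tag): even-index sum = 127 mod 256 = 127; odd-index sum = 184 mod 256 = 184 → 7f b8.

7fb8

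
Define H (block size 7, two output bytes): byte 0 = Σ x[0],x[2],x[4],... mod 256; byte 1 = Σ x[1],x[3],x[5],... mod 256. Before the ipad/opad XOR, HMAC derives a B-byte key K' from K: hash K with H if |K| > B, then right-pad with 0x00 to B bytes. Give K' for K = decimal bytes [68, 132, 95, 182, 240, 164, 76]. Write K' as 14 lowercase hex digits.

Key decimal bytes [68, 132, 95, 182, 240, 164, 76] = 44 84 5f b6 f0 a4 4c is exactly B = 7 bytes: K' = 44 84 5f b6 f0 a4 4c.

44845fb6f0a44c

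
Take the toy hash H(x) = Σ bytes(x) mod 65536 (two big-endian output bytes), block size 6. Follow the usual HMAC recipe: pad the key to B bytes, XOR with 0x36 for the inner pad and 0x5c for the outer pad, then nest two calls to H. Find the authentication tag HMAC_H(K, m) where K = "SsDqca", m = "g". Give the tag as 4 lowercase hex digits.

0177

Key "SsDqca" = 53 73 44 71 63 61 is exactly B = 6 bytes: K' = 53 73 44 71 63 61.
K' ⊕ ipad = 65 45 72 47 55 57.  K' ⊕ opad = 0f 2f 18 2d 3f 3d.
Inner input = (K'⊕ipad) ∥ m = 65 45 72 47 55 57 ∥ 67.
Inner hash: sum = 101+69+114+71+85+87+103 = 630 → 02 76.
Outer input = (K'⊕opad) ∥ inner = 0f 2f 18 2d 3f 3d ∥ 02 76.
Outer hash (tag): sum = 15+47+24+45+63+61+2+118 = 375 → 01 77.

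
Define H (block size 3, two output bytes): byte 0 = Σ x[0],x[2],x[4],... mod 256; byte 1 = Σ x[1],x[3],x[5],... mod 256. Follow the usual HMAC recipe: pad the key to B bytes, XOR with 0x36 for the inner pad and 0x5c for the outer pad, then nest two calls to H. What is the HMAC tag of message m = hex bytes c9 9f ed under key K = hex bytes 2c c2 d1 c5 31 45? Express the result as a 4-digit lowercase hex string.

Key hex bytes 2c c2 d1 c5 31 45 is 6 bytes > B = 3, so hash it first: H(key) = 2e cc, then zero-pad to 3 bytes: K' = 2e cc 00.
K' ⊕ ipad = 18 fa 36.  K' ⊕ opad = 72 90 5c.
Inner input = (K'⊕ipad) ∥ m = 18 fa 36 ∥ c9 9f ed.
Inner hash: even-index sum = 237 mod 256 = 237; odd-index sum = 688 mod 256 = 176 → ed b0.
Outer input = (K'⊕opad) ∥ inner = 72 90 5c ∥ ed b0.
Outer hash (tag): even-index sum = 382 mod 256 = 126; odd-index sum = 381 mod 256 = 125 → 7e 7d.

7e7d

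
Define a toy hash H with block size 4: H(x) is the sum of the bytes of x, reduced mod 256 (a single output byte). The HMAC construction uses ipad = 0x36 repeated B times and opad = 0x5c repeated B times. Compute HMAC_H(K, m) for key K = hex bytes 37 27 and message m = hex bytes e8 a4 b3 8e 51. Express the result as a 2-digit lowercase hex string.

3a

Key hex bytes 37 27 is 2 bytes ≤ B = 4; zero-pad to 4 bytes: K' = 37 27 00 00.
K' ⊕ ipad = 01 11 36 36.  K' ⊕ opad = 6b 7b 5c 5c.
Inner input = (K'⊕ipad) ∥ m = 01 11 36 36 ∥ e8 a4 b3 8e 51.
Inner hash: sum = 1+17+54+54+232+164+179+142+81 = 924; mod 256 = 156 → 9c.
Outer input = (K'⊕opad) ∥ inner = 6b 7b 5c 5c ∥ 9c.
Outer hash (tag): sum = 107+123+92+92+156 = 570; mod 256 = 58 → 3a.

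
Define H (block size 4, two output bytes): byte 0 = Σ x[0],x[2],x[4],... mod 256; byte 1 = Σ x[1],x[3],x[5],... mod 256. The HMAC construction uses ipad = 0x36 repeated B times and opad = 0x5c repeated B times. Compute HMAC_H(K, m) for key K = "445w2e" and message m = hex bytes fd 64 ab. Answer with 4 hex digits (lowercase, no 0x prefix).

ae68

Key "445w2e" = 34 34 35 77 32 65 is 6 bytes > B = 4, so hash it first: H(key) = 9b 10, then zero-pad to 4 bytes: K' = 9b 10 00 00.
K' ⊕ ipad = ad 26 36 36.  K' ⊕ opad = c7 4c 5c 5c.
Inner input = (K'⊕ipad) ∥ m = ad 26 36 36 ∥ fd 64 ab.
Inner hash: even-index sum = 651 mod 256 = 139; odd-index sum = 192 mod 256 = 192 → 8b c0.
Outer input = (K'⊕opad) ∥ inner = c7 4c 5c 5c ∥ 8b c0.
Outer hash (tag): even-index sum = 430 mod 256 = 174; odd-index sum = 360 mod 256 = 104 → ae 68.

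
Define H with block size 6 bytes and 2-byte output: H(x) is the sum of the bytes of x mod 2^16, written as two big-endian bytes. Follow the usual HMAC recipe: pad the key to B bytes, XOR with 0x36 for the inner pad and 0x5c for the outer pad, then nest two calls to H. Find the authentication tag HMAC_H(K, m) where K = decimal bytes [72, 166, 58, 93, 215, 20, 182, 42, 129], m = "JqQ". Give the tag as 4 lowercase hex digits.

Key decimal bytes [72, 166, 58, 93, 215, 20, 182, 42, 129] = 48 a6 3a 5d d7 14 b6 2a 81 is 9 bytes > B = 6, so hash it first: H(key) = 03 d1, then zero-pad to 6 bytes: K' = 03 d1 00 00 00 00.
K' ⊕ ipad = 35 e7 36 36 36 36.  K' ⊕ opad = 5f 8d 5c 5c 5c 5c.
Inner input = (K'⊕ipad) ∥ m = 35 e7 36 36 36 36 ∥ 4a 71 51.
Inner hash: sum = 53+231+54+54+54+54+74+113+81 = 768 → 03 00.
Outer input = (K'⊕opad) ∥ inner = 5f 8d 5c 5c 5c 5c ∥ 03 00.
Outer hash (tag): sum = 95+141+92+92+92+92+3+0 = 607 → 02 5f.

025f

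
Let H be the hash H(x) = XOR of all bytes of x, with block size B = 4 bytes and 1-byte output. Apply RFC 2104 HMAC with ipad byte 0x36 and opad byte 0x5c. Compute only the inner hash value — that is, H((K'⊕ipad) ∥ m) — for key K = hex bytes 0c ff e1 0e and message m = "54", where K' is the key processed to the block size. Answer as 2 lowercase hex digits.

Key hex bytes 0c ff e1 0e is exactly B = 4 bytes: K' = 0c ff e1 0e.
K' ⊕ ipad = 3a c9 d7 38.
Inner input = 3a c9 d7 38 ∥ 35 34.
Inner hash: XOR 3a⊕c9⊕d7⊕38⊕35⊕34 = 1d.

1d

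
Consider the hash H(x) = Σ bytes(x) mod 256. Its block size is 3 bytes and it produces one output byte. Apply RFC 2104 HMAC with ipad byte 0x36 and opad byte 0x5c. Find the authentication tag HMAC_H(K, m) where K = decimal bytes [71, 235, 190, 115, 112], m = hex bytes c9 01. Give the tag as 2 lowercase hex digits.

62

Key decimal bytes [71, 235, 190, 115, 112] = 47 eb be 73 70 is 5 bytes > B = 3, so hash it first: H(key) = d3, then zero-pad to 3 bytes: K' = d3 00 00.
K' ⊕ ipad = e5 36 36.  K' ⊕ opad = 8f 5c 5c.
Inner input = (K'⊕ipad) ∥ m = e5 36 36 ∥ c9 01.
Inner hash: sum = 229+54+54+201+1 = 539; mod 256 = 27 → 1b.
Outer input = (K'⊕opad) ∥ inner = 8f 5c 5c ∥ 1b.
Outer hash (tag): sum = 143+92+92+27 = 354; mod 256 = 98 → 62.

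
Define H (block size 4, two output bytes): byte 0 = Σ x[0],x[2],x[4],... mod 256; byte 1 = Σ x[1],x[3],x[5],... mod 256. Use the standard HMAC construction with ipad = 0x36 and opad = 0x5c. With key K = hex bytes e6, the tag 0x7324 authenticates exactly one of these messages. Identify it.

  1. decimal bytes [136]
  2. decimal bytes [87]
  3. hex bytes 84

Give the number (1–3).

Key hex bytes e6 is 1 byte ≤ B = 4; zero-pad to 4 bytes: K' = e6 00 00 00.
K' ⊕ ipad = d0 36 36 36; K' ⊕ opad = ba 5c 5c 5c.
m1: inner = H(d0 36 36 36 88) = 8e 6c; tag = H(ba 5c 5c 5c 8e 6c) = a424
m2: inner = H(d0 36 36 36 57) = 5d 6c; tag = H(ba 5c 5c 5c 5d 6c) = 7324 ← matches
m3: inner = H(d0 36 36 36 84) = 8a 6c; tag = H(ba 5c 5c 5c 8a 6c) = a024

2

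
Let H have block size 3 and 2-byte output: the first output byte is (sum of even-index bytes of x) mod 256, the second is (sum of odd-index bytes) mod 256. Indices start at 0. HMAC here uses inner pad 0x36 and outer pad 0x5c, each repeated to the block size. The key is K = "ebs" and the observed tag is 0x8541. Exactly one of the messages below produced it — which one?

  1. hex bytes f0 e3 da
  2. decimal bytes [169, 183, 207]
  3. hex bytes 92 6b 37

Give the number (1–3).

Key "ebs" = 65 62 73 is exactly B = 3 bytes: K' = 65 62 73.
K' ⊕ ipad = 53 54 45; K' ⊕ opad = 39 3e 2f.
m1: inner = H(53 54 45 f0 e3 da) = 7b 1e; tag = H(39 3e 2f 7b 1e) = 86b9
m2: inner = H(53 54 45 a9 b7 cf) = 4f cc; tag = H(39 3e 2f 4f cc) = 348d
m3: inner = H(53 54 45 92 6b 37) = 03 1d; tag = H(39 3e 2f 03 1d) = 8541 ← matches

3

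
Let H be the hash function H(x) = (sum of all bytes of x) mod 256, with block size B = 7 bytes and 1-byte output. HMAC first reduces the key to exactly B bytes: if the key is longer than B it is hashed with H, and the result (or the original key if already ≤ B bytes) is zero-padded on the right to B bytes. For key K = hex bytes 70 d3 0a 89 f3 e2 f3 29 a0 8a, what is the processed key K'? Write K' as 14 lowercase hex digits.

f1000000000000

|K| = 10 > B = 7, so first hash the key.
H(K): sum = 112+211+10+137+243+226+243+41+160+138 = 1521; mod 256 = 241 → f1.
Zero-pad H(K) = f1 to 7 bytes: K' = f1 00 00 00 00 00 00.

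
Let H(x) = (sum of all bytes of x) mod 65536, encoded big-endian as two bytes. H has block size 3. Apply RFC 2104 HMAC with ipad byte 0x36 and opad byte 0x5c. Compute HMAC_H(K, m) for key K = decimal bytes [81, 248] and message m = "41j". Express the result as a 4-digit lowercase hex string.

Key decimal bytes [81, 248] = 51 f8 is 2 bytes ≤ B = 3; zero-pad to 3 bytes: K' = 51 f8 00.
K' ⊕ ipad = 67 ce 36.  K' ⊕ opad = 0d a4 5c.
Inner input = (K'⊕ipad) ∥ m = 67 ce 36 ∥ 34 31 6a.
Inner hash: sum = 103+206+54+52+49+106 = 570 → 02 3a.
Outer input = (K'⊕opad) ∥ inner = 0d a4 5c ∥ 02 3a.
Outer hash (tag): sum = 13+164+92+2+58 = 329 → 01 49.

0149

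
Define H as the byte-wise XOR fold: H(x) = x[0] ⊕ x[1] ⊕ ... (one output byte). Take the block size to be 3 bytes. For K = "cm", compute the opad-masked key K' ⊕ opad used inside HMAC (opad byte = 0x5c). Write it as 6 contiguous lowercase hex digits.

3f315c

Key "cm" = 63 6d is 2 bytes ≤ B = 3; zero-pad to 3 bytes: K' = 63 6d 00.
XOR each byte with 0x5c: 63⊕5c=3f, 6d⊕5c=31, 00⊕5c=5c.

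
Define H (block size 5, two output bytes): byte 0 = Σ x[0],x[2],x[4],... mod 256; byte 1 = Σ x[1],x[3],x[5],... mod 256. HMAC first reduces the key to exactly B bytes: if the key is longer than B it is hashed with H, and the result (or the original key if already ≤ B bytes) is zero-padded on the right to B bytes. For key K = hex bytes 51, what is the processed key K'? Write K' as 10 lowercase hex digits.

Key hex bytes 51 is 1 byte ≤ B = 5; zero-pad to 5 bytes: K' = 51 00 00 00 00.

5100000000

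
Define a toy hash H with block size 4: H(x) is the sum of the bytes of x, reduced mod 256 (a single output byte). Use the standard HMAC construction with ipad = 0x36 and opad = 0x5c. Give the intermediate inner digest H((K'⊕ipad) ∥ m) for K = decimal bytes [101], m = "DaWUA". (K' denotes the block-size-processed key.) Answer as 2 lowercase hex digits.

Key decimal bytes [101] = 65 is 1 byte ≤ B = 4; zero-pad to 4 bytes: K' = 65 00 00 00.
K' ⊕ ipad = 53 36 36 36.
Inner input = 53 36 36 36 ∥ 44 61 57 55 41.
Inner hash: sum = 83+54+54+54+68+97+87+85+65 = 647; mod 256 = 135 → 87.

87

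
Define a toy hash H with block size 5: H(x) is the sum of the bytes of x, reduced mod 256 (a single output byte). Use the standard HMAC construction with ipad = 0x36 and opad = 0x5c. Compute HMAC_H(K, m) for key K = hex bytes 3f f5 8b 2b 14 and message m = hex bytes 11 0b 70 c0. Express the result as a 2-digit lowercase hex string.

b6

Key hex bytes 3f f5 8b 2b 14 is exactly B = 5 bytes: K' = 3f f5 8b 2b 14.
K' ⊕ ipad = 09 c3 bd 1d 22.  K' ⊕ opad = 63 a9 d7 77 48.
Inner input = (K'⊕ipad) ∥ m = 09 c3 bd 1d 22 ∥ 11 0b 70 c0.
Inner hash: sum = 9+195+189+29+34+17+11+112+192 = 788; mod 256 = 20 → 14.
Outer input = (K'⊕opad) ∥ inner = 63 a9 d7 77 48 ∥ 14.
Outer hash (tag): sum = 99+169+215+119+72+20 = 694; mod 256 = 182 → b6.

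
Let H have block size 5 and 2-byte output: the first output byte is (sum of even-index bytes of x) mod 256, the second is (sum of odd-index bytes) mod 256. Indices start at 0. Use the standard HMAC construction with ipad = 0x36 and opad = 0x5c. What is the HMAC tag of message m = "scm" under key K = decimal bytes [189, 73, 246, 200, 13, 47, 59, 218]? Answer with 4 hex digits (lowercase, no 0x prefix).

a13e

Key decimal bytes [189, 73, 246, 200, 13, 47, 59, 218] = bd 49 f6 c8 0d 2f 3b da is 8 bytes > B = 5, so hash it first: H(key) = fb 1a, then zero-pad to 5 bytes: K' = fb 1a 00 00 00.
K' ⊕ ipad = cd 2c 36 36 36.  K' ⊕ opad = a7 46 5c 5c 5c.
Inner input = (K'⊕ipad) ∥ m = cd 2c 36 36 36 ∥ 73 63 6d.
Inner hash: even-index sum = 412 mod 256 = 156; odd-index sum = 322 mod 256 = 66 → 9c 42.
Outer input = (K'⊕opad) ∥ inner = a7 46 5c 5c 5c ∥ 9c 42.
Outer hash (tag): even-index sum = 417 mod 256 = 161; odd-index sum = 318 mod 256 = 62 → a1 3e.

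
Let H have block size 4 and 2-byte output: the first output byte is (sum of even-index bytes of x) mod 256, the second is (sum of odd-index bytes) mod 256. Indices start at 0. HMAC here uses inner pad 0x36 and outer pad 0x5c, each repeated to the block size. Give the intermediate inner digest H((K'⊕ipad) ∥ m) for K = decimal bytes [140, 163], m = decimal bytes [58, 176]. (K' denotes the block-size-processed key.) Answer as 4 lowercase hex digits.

Key decimal bytes [140, 163] = 8c a3 is 2 bytes ≤ B = 4; zero-pad to 4 bytes: K' = 8c a3 00 00.
K' ⊕ ipad = ba 95 36 36.
Inner input = ba 95 36 36 ∥ 3a b0.
Inner hash: even-index sum = 298 mod 256 = 42; odd-index sum = 379 mod 256 = 123 → 2a 7b.

2a7b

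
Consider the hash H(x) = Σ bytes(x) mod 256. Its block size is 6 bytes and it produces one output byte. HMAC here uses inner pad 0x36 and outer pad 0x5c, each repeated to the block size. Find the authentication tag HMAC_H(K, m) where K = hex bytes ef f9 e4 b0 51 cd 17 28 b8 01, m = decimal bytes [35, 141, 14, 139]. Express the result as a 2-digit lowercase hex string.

95

Key hex bytes ef f9 e4 b0 51 cd 17 28 b8 01 is 10 bytes > B = 6, so hash it first: H(key) = 92, then zero-pad to 6 bytes: K' = 92 00 00 00 00 00.
K' ⊕ ipad = a4 36 36 36 36 36.  K' ⊕ opad = ce 5c 5c 5c 5c 5c.
Inner input = (K'⊕ipad) ∥ m = a4 36 36 36 36 36 ∥ 23 8d 0e 8b.
Inner hash: sum = 164+54+54+54+54+54+35+141+14+139 = 763; mod 256 = 251 → fb.
Outer input = (K'⊕opad) ∥ inner = ce 5c 5c 5c 5c 5c ∥ fb.
Outer hash (tag): sum = 206+92+92+92+92+92+251 = 917; mod 256 = 149 → 95.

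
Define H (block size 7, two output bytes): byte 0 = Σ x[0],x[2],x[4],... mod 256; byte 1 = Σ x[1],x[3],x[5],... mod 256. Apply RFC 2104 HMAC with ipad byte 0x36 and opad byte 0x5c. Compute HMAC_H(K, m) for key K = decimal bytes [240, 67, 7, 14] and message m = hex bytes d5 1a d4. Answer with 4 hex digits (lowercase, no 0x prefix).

4b4a

Key decimal bytes [240, 67, 7, 14] = f0 43 07 0e is 4 bytes ≤ B = 7; zero-pad to 7 bytes: K' = f0 43 07 0e 00 00 00.
K' ⊕ ipad = c6 75 31 38 36 36 36.  K' ⊕ opad = ac 1f 5b 52 5c 5c 5c.
Inner input = (K'⊕ipad) ∥ m = c6 75 31 38 36 36 36 ∥ d5 1a d4.
Inner hash: even-index sum = 381 mod 256 = 125; odd-index sum = 652 mod 256 = 140 → 7d 8c.
Outer input = (K'⊕opad) ∥ inner = ac 1f 5b 52 5c 5c 5c ∥ 7d 8c.
Outer hash (tag): even-index sum = 587 mod 256 = 75; odd-index sum = 330 mod 256 = 74 → 4b 4a.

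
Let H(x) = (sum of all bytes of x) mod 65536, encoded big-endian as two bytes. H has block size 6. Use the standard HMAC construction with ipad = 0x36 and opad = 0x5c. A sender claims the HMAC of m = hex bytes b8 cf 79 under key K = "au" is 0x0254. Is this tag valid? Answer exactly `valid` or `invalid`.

invalid

Key "au" = 61 75 is 2 bytes ≤ B = 6; zero-pad to 6 bytes: K' = 61 75 00 00 00 00.
K' ⊕ ipad = 57 43 36 36 36 36; K' ⊕ opad = 3d 29 5c 5c 5c 5c.
Inner hash: sum = 87+67+54+54+54+54+184+207+121 = 882 → 03 72.
Outer hash (recomputed tag): sum = 61+41+92+92+92+92+3+114 = 587 → 02 4b.
Recomputed tag = 024b; claimed = 0254 → mismatch.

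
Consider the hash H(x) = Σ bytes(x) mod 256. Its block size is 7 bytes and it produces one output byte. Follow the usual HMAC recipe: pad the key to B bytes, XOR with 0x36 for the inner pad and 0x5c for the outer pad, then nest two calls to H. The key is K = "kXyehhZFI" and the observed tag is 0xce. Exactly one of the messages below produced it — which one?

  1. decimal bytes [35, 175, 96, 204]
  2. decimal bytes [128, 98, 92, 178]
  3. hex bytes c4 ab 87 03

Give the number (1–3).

2

Key "kXyehhZFI" = 6b 58 79 65 68 68 5a 46 49 is 9 bytes > B = 7, so hash it first: H(key) = 5a, then zero-pad to 7 bytes: K' = 5a 00 00 00 00 00 00.
K' ⊕ ipad = 6c 36 36 36 36 36 36; K' ⊕ opad = 06 5c 5c 5c 5c 5c 5c.
m1: inner = H(6c 36 36 36 36 36 36 23 af 60 cc) = ae; tag = H(06 5c 5c 5c 5c 5c 5c ae) = dc
m2: inner = H(6c 36 36 36 36 36 36 80 62 5c b2) = a0; tag = H(06 5c 5c 5c 5c 5c 5c a0) = ce ← matches
m3: inner = H(6c 36 36 36 36 36 36 c4 ab 87 03) = a9; tag = H(06 5c 5c 5c 5c 5c 5c a9) = d7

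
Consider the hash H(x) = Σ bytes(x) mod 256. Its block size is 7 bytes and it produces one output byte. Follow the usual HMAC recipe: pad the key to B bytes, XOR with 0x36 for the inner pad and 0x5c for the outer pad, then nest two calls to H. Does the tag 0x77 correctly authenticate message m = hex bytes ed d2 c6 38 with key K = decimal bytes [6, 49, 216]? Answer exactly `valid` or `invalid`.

invalid

Key decimal bytes [6, 49, 216] = 06 31 d8 is 3 bytes ≤ B = 7; zero-pad to 7 bytes: K' = 06 31 d8 00 00 00 00.
K' ⊕ ipad = 30 07 ee 36 36 36 36; K' ⊕ opad = 5a 6d 84 5c 5c 5c 5c.
Inner hash: sum = 48+7+238+54+54+54+54+237+210+198+56 = 1210; mod 256 = 186 → ba.
Outer hash (recomputed tag): sum = 90+109+132+92+92+92+92+186 = 885; mod 256 = 117 → 75.
Recomputed tag = 75; claimed = 77 → mismatch.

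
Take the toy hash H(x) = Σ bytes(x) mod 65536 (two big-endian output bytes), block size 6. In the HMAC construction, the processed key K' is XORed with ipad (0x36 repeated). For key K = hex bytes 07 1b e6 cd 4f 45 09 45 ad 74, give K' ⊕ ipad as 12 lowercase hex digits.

35ee36363636

Key hex bytes 07 1b e6 cd 4f 45 09 45 ad 74 is 10 bytes > B = 6, so hash it first: H(key) = 03 d8, then zero-pad to 6 bytes: K' = 03 d8 00 00 00 00.
XOR each byte with 0x36: 03⊕36=35, d8⊕36=ee, 00⊕36=36, 00⊕36=36, 00⊕36=36, 00⊕36=36.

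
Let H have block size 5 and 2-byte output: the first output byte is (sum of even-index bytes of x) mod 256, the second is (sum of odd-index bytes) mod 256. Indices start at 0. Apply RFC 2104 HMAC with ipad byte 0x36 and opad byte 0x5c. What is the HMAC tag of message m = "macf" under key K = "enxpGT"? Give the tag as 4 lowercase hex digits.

3a0f

Key "enxpGT" = 65 6e 78 70 47 54 is 6 bytes > B = 5, so hash it first: H(key) = 24 32, then zero-pad to 5 bytes: K' = 24 32 00 00 00.
K' ⊕ ipad = 12 04 36 36 36.  K' ⊕ opad = 78 6e 5c 5c 5c.
Inner input = (K'⊕ipad) ∥ m = 12 04 36 36 36 ∥ 6d 61 63 66.
Inner hash: even-index sum = 325 mod 256 = 69; odd-index sum = 266 mod 256 = 10 → 45 0a.
Outer input = (K'⊕opad) ∥ inner = 78 6e 5c 5c 5c ∥ 45 0a.
Outer hash (tag): even-index sum = 314 mod 256 = 58; odd-index sum = 271 mod 256 = 15 → 3a 0f.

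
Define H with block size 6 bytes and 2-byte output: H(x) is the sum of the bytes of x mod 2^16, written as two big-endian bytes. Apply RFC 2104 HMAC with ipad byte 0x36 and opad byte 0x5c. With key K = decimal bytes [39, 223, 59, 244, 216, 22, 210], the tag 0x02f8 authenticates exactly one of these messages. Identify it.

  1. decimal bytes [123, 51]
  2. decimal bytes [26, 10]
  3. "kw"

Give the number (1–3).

Key decimal bytes [39, 223, 59, 244, 216, 22, 210] = 27 df 3b f4 d8 16 d2 is 7 bytes > B = 6, so hash it first: H(key) = 03 f5, then zero-pad to 6 bytes: K' = 03 f5 00 00 00 00.
K' ⊕ ipad = 35 c3 36 36 36 36; K' ⊕ opad = 5f a9 5c 5c 5c 5c.
m1: inner = H(35 c3 36 36 36 36 7b 33) = 02 7e; tag = H(5f a9 5c 5c 5c 5c 02 7e) = 02f8 ← matches
m2: inner = H(35 c3 36 36 36 36 1a 0a) = 01 f4; tag = H(5f a9 5c 5c 5c 5c 01 f4) = 036d
m3: inner = H(35 c3 36 36 36 36 6b 77) = 02 b2; tag = H(5f a9 5c 5c 5c 5c 02 b2) = 032c

1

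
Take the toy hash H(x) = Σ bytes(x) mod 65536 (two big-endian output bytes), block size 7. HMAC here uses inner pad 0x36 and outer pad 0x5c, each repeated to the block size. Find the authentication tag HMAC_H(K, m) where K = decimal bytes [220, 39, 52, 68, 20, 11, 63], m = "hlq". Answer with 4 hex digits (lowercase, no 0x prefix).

Key decimal bytes [220, 39, 52, 68, 20, 11, 63] = dc 27 34 44 14 0b 3f is exactly B = 7 bytes: K' = dc 27 34 44 14 0b 3f.
K' ⊕ ipad = ea 11 02 72 22 3d 09.  K' ⊕ opad = 80 7b 68 18 48 57 63.
Inner input = (K'⊕ipad) ∥ m = ea 11 02 72 22 3d 09 ∥ 68 6c 71.
Inner hash: sum = 234+17+2+114+34+61+9+104+108+113 = 796 → 03 1c.
Outer input = (K'⊕opad) ∥ inner = 80 7b 68 18 48 57 63 ∥ 03 1c.
Outer hash (tag): sum = 128+123+104+24+72+87+99+3+28 = 668 → 02 9c.

029c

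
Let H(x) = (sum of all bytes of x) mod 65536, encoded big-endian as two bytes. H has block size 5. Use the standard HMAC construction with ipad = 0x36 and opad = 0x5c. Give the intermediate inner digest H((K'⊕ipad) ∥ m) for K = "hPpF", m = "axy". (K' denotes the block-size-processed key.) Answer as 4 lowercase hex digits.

Key "hPpF" = 68 50 70 46 is 4 bytes ≤ B = 5; zero-pad to 5 bytes: K' = 68 50 70 46 00.
K' ⊕ ipad = 5e 66 46 70 36.
Inner input = 5e 66 46 70 36 ∥ 61 78 79.
Inner hash: sum = 94+102+70+112+54+97+120+121 = 770 → 03 02.

0302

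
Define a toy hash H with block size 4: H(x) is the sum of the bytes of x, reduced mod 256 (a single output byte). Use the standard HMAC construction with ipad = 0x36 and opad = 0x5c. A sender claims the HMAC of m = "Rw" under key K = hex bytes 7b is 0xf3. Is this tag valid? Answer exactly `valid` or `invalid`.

Key hex bytes 7b is 1 byte ≤ B = 4; zero-pad to 4 bytes: K' = 7b 00 00 00.
K' ⊕ ipad = 4d 36 36 36; K' ⊕ opad = 27 5c 5c 5c.
Inner hash: sum = 77+54+54+54+82+119 = 440; mod 256 = 184 → b8.
Outer hash (recomputed tag): sum = 39+92+92+92+184 = 499; mod 256 = 243 → f3.
Recomputed tag = f3; claimed = f3 → match.

valid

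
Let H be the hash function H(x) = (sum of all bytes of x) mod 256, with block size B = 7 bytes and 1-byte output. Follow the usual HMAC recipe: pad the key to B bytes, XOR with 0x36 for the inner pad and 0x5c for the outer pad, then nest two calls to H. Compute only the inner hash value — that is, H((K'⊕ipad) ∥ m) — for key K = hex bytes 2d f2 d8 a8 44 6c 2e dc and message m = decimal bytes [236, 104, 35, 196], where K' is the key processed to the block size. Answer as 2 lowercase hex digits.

Key hex bytes 2d f2 d8 a8 44 6c 2e dc is 8 bytes > B = 7, so hash it first: H(key) = 59, then zero-pad to 7 bytes: K' = 59 00 00 00 00 00 00.
K' ⊕ ipad = 6f 36 36 36 36 36 36.
Inner input = 6f 36 36 36 36 36 36 ∥ ec 68 23 c4.
Inner hash: sum = 111+54+54+54+54+54+54+236+104+35+196 = 1006; mod 256 = 238 → ee.

ee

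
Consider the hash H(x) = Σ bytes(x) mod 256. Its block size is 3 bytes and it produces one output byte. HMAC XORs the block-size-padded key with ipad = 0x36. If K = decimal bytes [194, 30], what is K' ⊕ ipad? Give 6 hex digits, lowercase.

Key decimal bytes [194, 30] = c2 1e is 2 bytes ≤ B = 3; zero-pad to 3 bytes: K' = c2 1e 00.
XOR each byte with 0x36: c2⊕36=f4, 1e⊕36=28, 00⊕36=36.

f42836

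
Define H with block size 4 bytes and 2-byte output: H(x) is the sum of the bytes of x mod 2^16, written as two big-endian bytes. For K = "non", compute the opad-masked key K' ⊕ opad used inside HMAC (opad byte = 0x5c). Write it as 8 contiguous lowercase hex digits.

Key "non" = 6e 6f 6e is 3 bytes ≤ B = 4; zero-pad to 4 bytes: K' = 6e 6f 6e 00.
XOR each byte with 0x5c: 6e⊕5c=32, 6f⊕5c=33, 6e⊕5c=32, 00⊕5c=5c.

3233325c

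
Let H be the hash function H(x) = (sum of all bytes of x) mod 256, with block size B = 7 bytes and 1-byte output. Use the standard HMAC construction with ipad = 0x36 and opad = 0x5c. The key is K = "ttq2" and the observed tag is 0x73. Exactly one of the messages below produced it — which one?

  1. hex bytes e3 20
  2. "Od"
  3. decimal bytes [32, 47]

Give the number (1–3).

Key "ttq2" = 74 74 71 32 is 4 bytes ≤ B = 7; zero-pad to 7 bytes: K' = 74 74 71 32 00 00 00.
K' ⊕ ipad = 42 42 47 04 36 36 36; K' ⊕ opad = 28 28 2d 6e 5c 5c 5c.
m1: inner = H(42 42 47 04 36 36 36 e3 20) = 74; tag = H(28 28 2d 6e 5c 5c 5c 74) = 73 ← matches
m2: inner = H(42 42 47 04 36 36 36 4f 64) = 24; tag = H(28 28 2d 6e 5c 5c 5c 24) = 23
m3: inner = H(42 42 47 04 36 36 36 20 2f) = c0; tag = H(28 28 2d 6e 5c 5c 5c c0) = bf

1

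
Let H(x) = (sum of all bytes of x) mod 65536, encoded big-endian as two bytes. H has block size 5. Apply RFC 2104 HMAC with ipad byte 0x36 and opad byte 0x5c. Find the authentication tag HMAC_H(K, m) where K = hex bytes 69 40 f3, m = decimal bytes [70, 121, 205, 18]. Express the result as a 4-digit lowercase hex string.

Key hex bytes 69 40 f3 is 3 bytes ≤ B = 5; zero-pad to 5 bytes: K' = 69 40 f3 00 00.
K' ⊕ ipad = 5f 76 c5 36 36.  K' ⊕ opad = 35 1c af 5c 5c.
Inner input = (K'⊕ipad) ∥ m = 5f 76 c5 36 36 ∥ 46 79 cd 12.
Inner hash: sum = 95+118+197+54+54+70+121+205+18 = 932 → 03 a4.
Outer input = (K'⊕opad) ∥ inner = 35 1c af 5c 5c ∥ 03 a4.
Outer hash (tag): sum = 53+28+175+92+92+3+164 = 607 → 02 5f.

025f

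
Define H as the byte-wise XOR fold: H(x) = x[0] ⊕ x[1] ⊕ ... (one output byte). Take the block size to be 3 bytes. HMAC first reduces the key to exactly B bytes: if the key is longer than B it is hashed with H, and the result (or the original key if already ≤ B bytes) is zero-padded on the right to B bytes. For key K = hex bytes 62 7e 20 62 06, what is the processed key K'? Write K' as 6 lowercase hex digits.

|K| = 5 > B = 3, so first hash the key.
H(K): XOR 62⊕7e⊕20⊕62⊕06 = 58.
Zero-pad H(K) = 58 to 3 bytes: K' = 58 00 00.

580000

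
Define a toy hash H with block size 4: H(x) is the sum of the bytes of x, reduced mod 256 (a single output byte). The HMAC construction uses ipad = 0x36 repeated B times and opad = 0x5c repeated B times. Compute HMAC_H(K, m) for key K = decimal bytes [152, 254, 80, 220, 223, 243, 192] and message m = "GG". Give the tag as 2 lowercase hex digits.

Key decimal bytes [152, 254, 80, 220, 223, 243, 192] = 98 fe 50 dc df f3 c0 is 7 bytes > B = 4, so hash it first: H(key) = 54, then zero-pad to 4 bytes: K' = 54 00 00 00.
K' ⊕ ipad = 62 36 36 36.  K' ⊕ opad = 08 5c 5c 5c.
Inner input = (K'⊕ipad) ∥ m = 62 36 36 36 ∥ 47 47.
Inner hash: sum = 98+54+54+54+71+71 = 402; mod 256 = 146 → 92.
Outer input = (K'⊕opad) ∥ inner = 08 5c 5c 5c ∥ 92.
Outer hash (tag): sum = 8+92+92+92+146 = 430; mod 256 = 174 → ae.

ae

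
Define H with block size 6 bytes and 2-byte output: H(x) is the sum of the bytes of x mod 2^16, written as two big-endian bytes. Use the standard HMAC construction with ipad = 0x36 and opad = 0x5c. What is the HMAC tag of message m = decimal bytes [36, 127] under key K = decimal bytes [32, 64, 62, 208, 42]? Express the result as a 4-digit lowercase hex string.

02c9

Key decimal bytes [32, 64, 62, 208, 42] = 20 40 3e d0 2a is 5 bytes ≤ B = 6; zero-pad to 6 bytes: K' = 20 40 3e d0 2a 00.
K' ⊕ ipad = 16 76 08 e6 1c 36.  K' ⊕ opad = 7c 1c 62 8c 76 5c.
Inner input = (K'⊕ipad) ∥ m = 16 76 08 e6 1c 36 ∥ 24 7f.
Inner hash: sum = 22+118+8+230+28+54+36+127 = 623 → 02 6f.
Outer input = (K'⊕opad) ∥ inner = 7c 1c 62 8c 76 5c ∥ 02 6f.
Outer hash (tag): sum = 124+28+98+140+118+92+2+111 = 713 → 02 c9.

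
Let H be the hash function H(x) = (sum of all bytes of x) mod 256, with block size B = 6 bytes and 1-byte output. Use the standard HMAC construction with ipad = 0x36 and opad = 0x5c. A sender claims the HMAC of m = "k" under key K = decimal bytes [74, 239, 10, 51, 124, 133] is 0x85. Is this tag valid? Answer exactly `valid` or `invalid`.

Key decimal bytes [74, 239, 10, 51, 124, 133] = 4a ef 0a 33 7c 85 is exactly B = 6 bytes: K' = 4a ef 0a 33 7c 85.
K' ⊕ ipad = 7c d9 3c 05 4a b3; K' ⊕ opad = 16 b3 56 6f 20 d9.
Inner hash: sum = 124+217+60+5+74+179+107 = 766; mod 256 = 254 → fe.
Outer hash (recomputed tag): sum = 22+179+86+111+32+217+254 = 901; mod 256 = 133 → 85.
Recomputed tag = 85; claimed = 85 → match.

valid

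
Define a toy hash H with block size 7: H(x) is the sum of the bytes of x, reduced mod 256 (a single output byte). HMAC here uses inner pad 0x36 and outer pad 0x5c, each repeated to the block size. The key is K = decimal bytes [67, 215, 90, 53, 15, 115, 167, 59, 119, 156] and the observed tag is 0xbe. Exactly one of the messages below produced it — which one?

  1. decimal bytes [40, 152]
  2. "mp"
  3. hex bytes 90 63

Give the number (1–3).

Key decimal bytes [67, 215, 90, 53, 15, 115, 167, 59, 119, 156] = 43 d7 5a 35 0f 73 a7 3b 77 9c is 10 bytes > B = 7, so hash it first: H(key) = 20, then zero-pad to 7 bytes: K' = 20 00 00 00 00 00 00.
K' ⊕ ipad = 16 36 36 36 36 36 36; K' ⊕ opad = 7c 5c 5c 5c 5c 5c 5c.
m1: inner = H(16 36 36 36 36 36 36 28 98) = 1a; tag = H(7c 5c 5c 5c 5c 5c 5c 1a) = be ← matches
m2: inner = H(16 36 36 36 36 36 36 6d 70) = 37; tag = H(7c 5c 5c 5c 5c 5c 5c 37) = db
m3: inner = H(16 36 36 36 36 36 36 90 63) = 4d; tag = H(7c 5c 5c 5c 5c 5c 5c 4d) = f1

1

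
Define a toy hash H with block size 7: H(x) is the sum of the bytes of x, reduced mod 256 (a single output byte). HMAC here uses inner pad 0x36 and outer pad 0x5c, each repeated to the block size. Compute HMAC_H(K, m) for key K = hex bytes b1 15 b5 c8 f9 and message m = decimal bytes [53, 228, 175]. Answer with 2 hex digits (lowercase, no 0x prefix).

Key hex bytes b1 15 b5 c8 f9 is 5 bytes ≤ B = 7; zero-pad to 7 bytes: K' = b1 15 b5 c8 f9 00 00.
K' ⊕ ipad = 87 23 83 fe cf 36 36.  K' ⊕ opad = ed 49 e9 94 a5 5c 5c.
Inner input = (K'⊕ipad) ∥ m = 87 23 83 fe cf 36 36 ∥ 35 e4 af.
Inner hash: sum = 135+35+131+254+207+54+54+53+228+175 = 1326; mod 256 = 46 → 2e.
Outer input = (K'⊕opad) ∥ inner = ed 49 e9 94 a5 5c 5c ∥ 2e.
Outer hash (tag): sum = 237+73+233+148+165+92+92+46 = 1086; mod 256 = 62 → 3e.

3e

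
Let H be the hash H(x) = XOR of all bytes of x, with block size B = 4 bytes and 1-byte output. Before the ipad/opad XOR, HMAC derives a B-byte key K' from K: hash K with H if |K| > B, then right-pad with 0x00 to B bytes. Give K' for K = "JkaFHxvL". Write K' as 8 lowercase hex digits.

0c000000

|K| = 8 > B = 4, so first hash the key.
H(K): XOR 4a⊕6b⊕61⊕46⊕48⊕78⊕76⊕4c = 0c.
Zero-pad H(K) = 0c to 4 bytes: K' = 0c 00 00 00.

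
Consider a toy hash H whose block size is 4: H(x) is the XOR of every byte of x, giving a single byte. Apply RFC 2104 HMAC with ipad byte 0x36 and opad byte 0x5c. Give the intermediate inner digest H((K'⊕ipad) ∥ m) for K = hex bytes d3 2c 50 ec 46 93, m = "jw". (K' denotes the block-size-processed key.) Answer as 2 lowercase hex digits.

Key hex bytes d3 2c 50 ec 46 93 is 6 bytes > B = 4, so hash it first: H(key) = 96, then zero-pad to 4 bytes: K' = 96 00 00 00.
K' ⊕ ipad = a0 36 36 36.
Inner input = a0 36 36 36 ∥ 6a 77.
Inner hash: XOR a0⊕36⊕36⊕36⊕6a⊕77 = 8b.

8b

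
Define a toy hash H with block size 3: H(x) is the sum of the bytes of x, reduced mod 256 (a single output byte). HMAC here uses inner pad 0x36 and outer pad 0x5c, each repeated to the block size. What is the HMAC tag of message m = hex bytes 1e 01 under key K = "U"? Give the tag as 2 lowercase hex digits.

af

Key "U" = 55 is 1 byte ≤ B = 3; zero-pad to 3 bytes: K' = 55 00 00.
K' ⊕ ipad = 63 36 36.  K' ⊕ opad = 09 5c 5c.
Inner input = (K'⊕ipad) ∥ m = 63 36 36 ∥ 1e 01.
Inner hash: sum = 99+54+54+30+1 = 238 → ee.
Outer input = (K'⊕opad) ∥ inner = 09 5c 5c ∥ ee.
Outer hash (tag): sum = 9+92+92+238 = 431; mod 256 = 175 → af.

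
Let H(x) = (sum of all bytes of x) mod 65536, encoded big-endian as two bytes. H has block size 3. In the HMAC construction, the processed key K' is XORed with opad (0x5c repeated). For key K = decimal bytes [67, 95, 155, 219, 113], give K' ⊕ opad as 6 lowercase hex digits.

5ed55c

Key decimal bytes [67, 95, 155, 219, 113] = 43 5f 9b db 71 is 5 bytes > B = 3, so hash it first: H(key) = 02 89, then zero-pad to 3 bytes: K' = 02 89 00.
XOR each byte with 0x5c: 02⊕5c=5e, 89⊕5c=d5, 00⊕5c=5c.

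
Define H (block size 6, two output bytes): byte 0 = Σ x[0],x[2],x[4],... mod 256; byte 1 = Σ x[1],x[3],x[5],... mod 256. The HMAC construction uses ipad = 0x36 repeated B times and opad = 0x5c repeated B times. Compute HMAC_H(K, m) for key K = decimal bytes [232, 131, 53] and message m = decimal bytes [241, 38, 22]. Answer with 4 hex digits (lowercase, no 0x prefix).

97de

Key decimal bytes [232, 131, 53] = e8 83 35 is 3 bytes ≤ B = 6; zero-pad to 6 bytes: K' = e8 83 35 00 00 00.
K' ⊕ ipad = de b5 03 36 36 36.  K' ⊕ opad = b4 df 69 5c 5c 5c.
Inner input = (K'⊕ipad) ∥ m = de b5 03 36 36 36 ∥ f1 26 16.
Inner hash: even-index sum = 542 mod 256 = 30; odd-index sum = 327 mod 256 = 71 → 1e 47.
Outer input = (K'⊕opad) ∥ inner = b4 df 69 5c 5c 5c ∥ 1e 47.
Outer hash (tag): even-index sum = 407 mod 256 = 151; odd-index sum = 478 mod 256 = 222 → 97 de.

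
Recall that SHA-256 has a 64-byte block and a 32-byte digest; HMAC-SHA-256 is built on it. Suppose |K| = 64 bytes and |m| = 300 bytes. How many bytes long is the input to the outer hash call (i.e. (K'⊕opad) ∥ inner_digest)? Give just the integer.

Key is 64 ≤ 64 bytes, zero-padded: |K'| = 64.
Outer input = (K'⊕opad) ∥ H(inner) → 64 + 32 = 96 bytes.

96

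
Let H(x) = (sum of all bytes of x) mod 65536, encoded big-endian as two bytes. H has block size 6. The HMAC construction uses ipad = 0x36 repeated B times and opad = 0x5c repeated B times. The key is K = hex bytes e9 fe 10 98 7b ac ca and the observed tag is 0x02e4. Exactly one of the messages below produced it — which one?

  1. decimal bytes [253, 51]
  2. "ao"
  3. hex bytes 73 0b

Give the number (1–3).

3

Key hex bytes e9 fe 10 98 7b ac ca is 7 bytes > B = 6, so hash it first: H(key) = 04 80, then zero-pad to 6 bytes: K' = 04 80 00 00 00 00.
K' ⊕ ipad = 32 b6 36 36 36 36; K' ⊕ opad = 58 dc 5c 5c 5c 5c.
m1: inner = H(32 b6 36 36 36 36 fd 33) = 02 f0; tag = H(58 dc 5c 5c 5c 5c 02 f0) = 0396
m2: inner = H(32 b6 36 36 36 36 61 6f) = 02 90; tag = H(58 dc 5c 5c 5c 5c 02 90) = 0336
m3: inner = H(32 b6 36 36 36 36 73 0b) = 02 3e; tag = H(58 dc 5c 5c 5c 5c 02 3e) = 02e4 ← matches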